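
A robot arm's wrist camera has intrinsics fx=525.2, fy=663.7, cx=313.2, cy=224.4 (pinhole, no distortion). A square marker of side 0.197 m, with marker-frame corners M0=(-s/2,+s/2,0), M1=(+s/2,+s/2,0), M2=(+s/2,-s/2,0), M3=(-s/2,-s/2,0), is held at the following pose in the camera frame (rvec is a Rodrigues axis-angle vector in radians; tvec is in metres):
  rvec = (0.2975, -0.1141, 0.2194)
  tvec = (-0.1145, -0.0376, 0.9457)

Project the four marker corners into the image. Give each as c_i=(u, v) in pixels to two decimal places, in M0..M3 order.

Intrinsics K: fx=525.2, fy=663.7, cx=313.2, cy=224.4
Marker side s = 0.197 m; corners in marker frame (Z=0):
  M0 = (-0.0985, +0.0985, 0)
  M1 = (+0.0985, +0.0985, 0)
  M2 = (+0.0985, -0.0985, 0)
  M3 = (-0.0985, -0.0985, 0)
rvec = (0.2975, -0.1141, 0.2194), |rvec| = θ = 0.38686 rad = 22.166°
Rodrigues: sinθ=0.37728, 1−cosθ=0.07390; R = I + sinθ·[k]× + (1−cosθ)·[k]×²:
    [+0.96980 -0.23073 -0.07904]
    [+0.19721 +0.93253 -0.30250]
    [+0.14351 +0.27777 +0.94987]
t = (-0.1145, -0.0376, 0.9457) m
M0: Pc = R·M0+t = (-0.23275, +0.03483, +0.95893); u = 525.2·(-0.23275)/0.95893 + 313.2 = 185.7223, v = 663.7·(+0.03483)/0.95893 + 224.4 = 248.5062
M1: Pc = R·M1+t = (-0.04170, +0.07368, +0.98720); u = 525.2·(-0.04170)/0.98720 + 313.2 = 291.0144, v = 663.7·(+0.07368)/0.98720 + 224.4 = 273.9348
M2: Pc = R·M2+t = (+0.00375, -0.11003, +0.93247); u = 525.2·(+0.00375)/0.93247 + 313.2 = 315.3135, v = 663.7·(-0.11003)/0.93247 + 224.4 = 146.0855
M3: Pc = R·M3+t = (-0.18730, -0.14888, +0.90420); u = 525.2·(-0.18730)/0.90420 + 313.2 = 204.4090, v = 663.7·(-0.14888)/0.90420 + 224.4 = 115.1207

c0=(185.72, 248.51) c1=(291.01, 273.93) c2=(315.31, 146.09) c3=(204.41, 115.12)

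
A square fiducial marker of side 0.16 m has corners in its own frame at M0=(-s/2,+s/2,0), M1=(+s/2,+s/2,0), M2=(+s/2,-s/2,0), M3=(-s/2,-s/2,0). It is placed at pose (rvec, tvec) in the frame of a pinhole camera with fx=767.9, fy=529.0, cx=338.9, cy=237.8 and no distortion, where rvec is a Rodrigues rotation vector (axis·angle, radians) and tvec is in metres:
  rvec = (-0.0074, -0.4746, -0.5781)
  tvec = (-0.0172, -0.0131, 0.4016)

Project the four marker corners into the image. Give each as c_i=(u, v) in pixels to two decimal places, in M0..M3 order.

Intrinsics K: fx=767.9, fy=529.0, cx=338.9, cy=237.8
Marker side s = 0.16 m; corners in marker frame (Z=0):
  M0 = (-0.0800, +0.0800, 0)
  M1 = (+0.0800, +0.0800, 0)
  M2 = (+0.0800, -0.0800, 0)
  M3 = (-0.0800, -0.0800, 0)
rvec = (-0.0074, -0.4746, -0.5781), |rvec| = θ = 0.74800 rad = 42.857°
Rodrigues: sinθ=0.68017, 1−cosθ=0.26695; R = I + sinθ·[k]× + (1−cosθ)·[k]×²:
    [+0.73308 +0.52736 -0.42952]
    [-0.52400 +0.84052 +0.13763]
    [+0.43361 +0.12418 +0.89251]
t = (-0.0172, -0.0131, 0.4016) m
M0: Pc = R·M0+t = (-0.03366, +0.09606, +0.37685); u = 767.9·(-0.03366)/0.37685 + 338.9 = 270.3153, v = 529.0·(+0.09606)/0.37685 + 237.8 = 372.6479
M1: Pc = R·M1+t = (+0.08363, +0.01222, +0.44622); u = 767.9·(+0.08363)/0.44622 + 338.9 = 482.8263, v = 529.0·(+0.01222)/0.44622 + 237.8 = 252.2885
M2: Pc = R·M2+t = (-0.00074, -0.12226, +0.42635); u = 767.9·(-0.00074)/0.42635 + 338.9 = 337.5633, v = 529.0·(-0.12226)/0.42635 + 237.8 = 86.1031
M3: Pc = R·M3+t = (-0.11803, -0.03842, +0.35698); u = 767.9·(-0.11803)/0.35698 + 338.9 = 84.9934, v = 529.0·(-0.03842)/0.35698 + 237.8 = 180.8640

c0=(270.32, 372.65) c1=(482.83, 252.29) c2=(337.56, 86.10) c3=(84.99, 180.86)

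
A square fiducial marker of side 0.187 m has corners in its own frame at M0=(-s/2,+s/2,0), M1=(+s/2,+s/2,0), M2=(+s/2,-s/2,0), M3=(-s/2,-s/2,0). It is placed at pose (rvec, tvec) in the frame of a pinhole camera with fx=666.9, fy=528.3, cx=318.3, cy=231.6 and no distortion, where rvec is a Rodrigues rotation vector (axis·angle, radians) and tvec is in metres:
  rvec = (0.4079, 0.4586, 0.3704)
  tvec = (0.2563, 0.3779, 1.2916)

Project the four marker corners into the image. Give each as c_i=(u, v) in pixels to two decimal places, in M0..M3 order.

c0=(393.93, 393.06) c1=(477.58, 433.70) c2=(514.34, 378.43) c3=(423.27, 337.90)

Intrinsics K: fx=666.9, fy=528.3, cx=318.3, cy=231.6
Marker side s = 0.187 m; corners in marker frame (Z=0):
  M0 = (-0.0935, +0.0935, 0)
  M1 = (+0.0935, +0.0935, 0)
  M2 = (+0.0935, -0.0935, 0)
  M3 = (-0.0935, -0.0935, 0)
rvec = (0.4079, 0.4586, 0.3704), |rvec| = θ = 0.71686 rad = 41.073°
Rodrigues: sinθ=0.65702, 1−cosθ=0.24613; R = I + sinθ·[k]× + (1−cosθ)·[k]×²:
    [+0.83356 -0.24989 +0.49268]
    [+0.42907 +0.85460 -0.29249]
    [-0.34796 +0.45521 +0.81958]
t = (0.2563, 0.3779, 1.2916) m
M0: Pc = R·M0+t = (+0.15500, +0.41769, +1.36670); u = 666.9·(+0.15500)/1.36670 + 318.3 = 393.9335, v = 528.3·(+0.41769)/1.36670 + 231.6 = 393.0579
M1: Pc = R·M1+t = (+0.31087, +0.49792, +1.30163); u = 666.9·(+0.31087)/1.30163 + 318.3 = 477.5786, v = 528.3·(+0.49792)/1.30163 + 231.6 = 433.6954
M2: Pc = R·M2+t = (+0.35760, +0.33811, +1.21650); u = 666.9·(+0.35760)/1.21650 + 318.3 = 514.3412, v = 528.3·(+0.33811)/1.21650 + 231.6 = 378.4349
M3: Pc = R·M3+t = (+0.20173, +0.25788, +1.28157); u = 666.9·(+0.20173)/1.28157 + 318.3 = 423.2738, v = 528.3·(+0.25788)/1.28157 + 231.6 = 337.9039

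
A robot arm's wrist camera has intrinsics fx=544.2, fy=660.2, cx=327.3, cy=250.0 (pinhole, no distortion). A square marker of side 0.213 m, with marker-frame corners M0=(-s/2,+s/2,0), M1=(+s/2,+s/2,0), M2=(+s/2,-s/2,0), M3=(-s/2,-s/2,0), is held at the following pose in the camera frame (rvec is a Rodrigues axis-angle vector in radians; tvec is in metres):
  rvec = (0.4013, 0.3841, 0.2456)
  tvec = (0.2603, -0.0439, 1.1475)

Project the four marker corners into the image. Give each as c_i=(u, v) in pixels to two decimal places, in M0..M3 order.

Intrinsics K: fx=544.2, fy=660.2, cx=327.3, cy=250.0
Marker side s = 0.213 m; corners in marker frame (Z=0):
  M0 = (-0.1065, +0.1065, 0)
  M1 = (+0.1065, +0.1065, 0)
  M2 = (+0.1065, -0.1065, 0)
  M3 = (-0.1065, -0.1065, 0)
rvec = (0.4013, 0.3841, 0.2456), |rvec| = θ = 0.60737 rad = 34.800°
Rodrigues: sinθ=0.57071, 1−cosθ=0.17885; R = I + sinθ·[k]× + (1−cosθ)·[k]×²:
    [+0.89923 -0.15605 +0.40870]
    [+0.30551 +0.89268 -0.33134]
    [-0.31313 +0.42281 +0.85040]
t = (0.2603, -0.0439, 1.1475) m
M0: Pc = R·M0+t = (+0.14791, +0.01863, +1.22588); u = 544.2·(+0.14791)/1.22588 + 327.3 = 392.9625, v = 660.2·(+0.01863)/1.22588 + 250.0 = 260.0355
M1: Pc = R·M1+t = (+0.33945, +0.08371, +1.15918); u = 544.2·(+0.33945)/1.15918 + 327.3 = 486.6609, v = 660.2·(+0.08371)/1.15918 + 250.0 = 297.6744
M2: Pc = R·M2+t = (+0.37269, -0.10643, +1.06912); u = 544.2·(+0.37269)/1.06912 + 327.3 = 517.0036, v = 660.2·(-0.10643)/1.06912 + 250.0 = 184.2752
M3: Pc = R·M3+t = (+0.18115, -0.17151, +1.13582); u = 544.2·(+0.18115)/1.13582 + 327.3 = 414.0941, v = 660.2·(-0.17151)/1.13582 + 250.0 = 150.3109

c0=(392.96, 260.04) c1=(486.66, 297.67) c2=(517.00, 184.28) c3=(414.09, 150.31)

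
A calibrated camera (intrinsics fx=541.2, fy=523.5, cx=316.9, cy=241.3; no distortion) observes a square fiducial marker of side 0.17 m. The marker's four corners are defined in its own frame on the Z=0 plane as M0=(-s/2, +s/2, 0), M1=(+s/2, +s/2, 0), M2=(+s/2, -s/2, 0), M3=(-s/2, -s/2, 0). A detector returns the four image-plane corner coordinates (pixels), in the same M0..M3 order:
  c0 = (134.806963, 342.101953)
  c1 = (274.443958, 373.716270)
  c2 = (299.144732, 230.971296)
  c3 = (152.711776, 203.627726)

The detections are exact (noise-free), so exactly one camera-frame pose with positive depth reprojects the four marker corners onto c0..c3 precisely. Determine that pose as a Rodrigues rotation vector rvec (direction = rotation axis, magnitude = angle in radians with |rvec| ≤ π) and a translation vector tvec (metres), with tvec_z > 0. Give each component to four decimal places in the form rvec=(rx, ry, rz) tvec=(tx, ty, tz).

rvec=(0.1370, 0.1543, 0.1813) tvec=(-0.1161, 0.0552, 0.6085)

Intrinsics K: fx=541.2, fy=523.5, cx=316.9, cy=241.3
Marker side s = 0.17 m; corners in marker frame (Z=0):
  M0 = (-0.0850, +0.0850, 0)
  M1 = (+0.0850, +0.0850, 0)
  M2 = (+0.0850, -0.0850, 0)
  M3 = (-0.0850, -0.0850, 0)
Detected image corners:
  c0 = (134.806963, 342.101953) px
  c1 = (274.443958, 373.716270) px
  c2 = (299.144732, 230.971296) px
  c3 = (152.711776, 203.627726) px
Planar DLT: solve 8×8 A·h = b for H (H[2,2]=1):
  H  [+791.43560 -72.12954 +213.65622]
  H  [+107.49659 +897.39587 +288.78147]
  H  [-0.23008 +0.24522 +1.00000]
B = K⁻¹H; ‖b₁‖=1.643352, ‖b₂‖=1.643352; λ = 2/(‖b₁‖+‖b₂‖) = 0.608512, sign → tz>0 ⇒ λ=+0.608512
r₁ = λ·B[:,0] = (+0.97185,+0.18949,-0.14000); r₂ = λ·B[:,1] = (-0.16848,+0.97435,+0.14922)
r₃ = r₁×r₂ = (+0.16469,-0.12143,+0.97884); SVD([r₁ r₂ r₃]) → R = UVᵀ:
  R  [+0.97185 -0.16848 +0.16469]
  R  [+0.18949 +0.97435 -0.12143]
  R  [-0.14000 +0.14922 +0.97884]
t = (-0.11608, +0.05519, +0.60851) m
tr R = 2.925039; θ = arccos((tr R − 1)/2) = 0.274653 rad = 15.736°
axis k = ((R−Rᵀ)₃₂, (R−Rᵀ)₁₃, (R−Rᵀ)₂₁) / (2 sinθ) = (+0.498964, +0.561720, +0.659929)
rvec = θ·k = (+0.137042, +0.154278, +0.181251)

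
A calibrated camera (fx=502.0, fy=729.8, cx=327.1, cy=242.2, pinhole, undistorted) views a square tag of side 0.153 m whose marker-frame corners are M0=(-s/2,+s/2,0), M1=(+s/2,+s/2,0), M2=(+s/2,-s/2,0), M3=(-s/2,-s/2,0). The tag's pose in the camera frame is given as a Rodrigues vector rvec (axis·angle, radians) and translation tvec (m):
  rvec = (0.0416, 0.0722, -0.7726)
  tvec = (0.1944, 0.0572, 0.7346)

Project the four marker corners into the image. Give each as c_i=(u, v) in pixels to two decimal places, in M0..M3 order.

Intrinsics K: fx=502.0, fy=729.8, cx=327.1, cy=242.2
Marker side s = 0.153 m; corners in marker frame (Z=0):
  M0 = (-0.0765, +0.0765, 0)
  M1 = (+0.0765, +0.0765, 0)
  M2 = (+0.0765, -0.0765, 0)
  M3 = (-0.0765, -0.0765, 0)
rvec = (0.0416, 0.0722, -0.7726), |rvec| = θ = 0.77708 rad = 44.523°
Rodrigues: sinθ=0.70120, 1−cosθ=0.28704; R = I + sinθ·[k]× + (1−cosθ)·[k]×²:
    [+0.71379 +0.69859 +0.04987]
    [-0.69573 +0.71544 -0.06405]
    [-0.08043 +0.01102 +0.99670]
t = (0.1944, 0.0572, 0.7346) m
M0: Pc = R·M0+t = (+0.19324, +0.16515, +0.74160); u = 502.0·(+0.19324)/0.74160 + 327.1 = 457.9058, v = 729.8·(+0.16515)/0.74160 + 242.2 = 404.7277
M1: Pc = R·M1+t = (+0.30245, +0.05871, +0.72929); u = 502.0·(+0.30245)/0.72929 + 327.1 = 535.2861, v = 729.8·(+0.05871)/0.72929 + 242.2 = 300.9489
M2: Pc = R·M2+t = (+0.19556, -0.05075, +0.72760); u = 502.0·(+0.19556)/0.72760 + 327.1 = 462.0258, v = 729.8·(-0.05075)/0.72760 + 242.2 = 191.2922
M3: Pc = R·M3+t = (+0.08635, +0.05569, +0.73991); u = 502.0·(+0.08635)/0.73991 + 327.1 = 385.6875, v = 729.8·(+0.05569)/0.73991 + 242.2 = 297.1312

c0=(457.91, 404.73) c1=(535.29, 300.95) c2=(462.03, 191.29) c3=(385.69, 297.13)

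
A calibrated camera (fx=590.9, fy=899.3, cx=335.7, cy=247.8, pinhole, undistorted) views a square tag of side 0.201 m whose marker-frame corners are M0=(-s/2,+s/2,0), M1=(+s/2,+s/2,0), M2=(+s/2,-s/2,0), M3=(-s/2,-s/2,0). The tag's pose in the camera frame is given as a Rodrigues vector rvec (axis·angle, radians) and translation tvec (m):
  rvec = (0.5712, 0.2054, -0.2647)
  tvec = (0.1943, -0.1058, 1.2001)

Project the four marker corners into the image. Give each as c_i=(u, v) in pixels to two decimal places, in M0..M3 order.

c0=(395.67, 243.94) c1=(490.03, 215.84) c2=(471.98, 82.73) c3=(370.30, 119.26)

Intrinsics K: fx=590.9, fy=899.3, cx=335.7, cy=247.8
Marker side s = 0.201 m; corners in marker frame (Z=0):
  M0 = (-0.1005, +0.1005, 0)
  M1 = (+0.1005, +0.1005, 0)
  M2 = (+0.1005, -0.1005, 0)
  M3 = (-0.1005, -0.1005, 0)
rvec = (0.5712, 0.2054, -0.2647), |rvec| = θ = 0.66221 rad = 37.942°
Rodrigues: sinθ=0.61486, 1−cosθ=0.21137; R = I + sinθ·[k]× + (1−cosθ)·[k]×²:
    [+0.94589 +0.30232 +0.11784]
    [-0.18922 +0.80897 -0.55656]
    [-0.26359 +0.50415 +0.82241]
t = (0.1943, -0.1058, 1.2001) m
M0: Pc = R·M0+t = (+0.12962, -0.00548, +1.27726); u = 590.9·(+0.12962)/1.27726 + 335.7 = 395.6668, v = 899.3·(-0.00548)/1.27726 + 247.8 = 243.9405
M1: Pc = R·M1+t = (+0.31975, -0.04352, +1.22428); u = 590.9·(+0.31975)/1.22428 + 335.7 = 490.0261, v = 899.3·(-0.04352)/1.22428 + 247.8 = 215.8353
M2: Pc = R·M2+t = (+0.25898, -0.20612, +1.12294); u = 590.9·(+0.25898)/1.12294 + 335.7 = 471.9765, v = 899.3·(-0.20612)/1.12294 + 247.8 = 82.7316
M3: Pc = R·M3+t = (+0.06885, -0.16808, +1.17592); u = 590.9·(+0.06885)/1.17592 + 335.7 = 370.2991, v = 899.3·(-0.16808)/1.17592 + 247.8 = 119.2557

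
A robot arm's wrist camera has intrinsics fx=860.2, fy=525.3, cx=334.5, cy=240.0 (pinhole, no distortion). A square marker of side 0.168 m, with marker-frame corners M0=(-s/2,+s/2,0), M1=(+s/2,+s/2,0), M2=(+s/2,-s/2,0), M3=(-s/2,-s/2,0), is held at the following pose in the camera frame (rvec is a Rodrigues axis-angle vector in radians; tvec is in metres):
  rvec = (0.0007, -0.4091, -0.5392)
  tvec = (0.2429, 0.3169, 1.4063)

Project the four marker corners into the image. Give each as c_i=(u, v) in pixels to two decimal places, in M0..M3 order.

Intrinsics K: fx=860.2, fy=525.3, cx=334.5, cy=240.0
Marker side s = 0.168 m; corners in marker frame (Z=0):
  M0 = (-0.0840, +0.0840, 0)
  M1 = (+0.0840, +0.0840, 0)
  M2 = (+0.0840, -0.0840, 0)
  M3 = (-0.0840, -0.0840, 0)
rvec = (0.0007, -0.4091, -0.5392), |rvec| = θ = 0.67683 rad = 38.780°
Rodrigues: sinθ=0.62633, 1−cosθ=0.22044; R = I + sinθ·[k]× + (1−cosθ)·[k]×²:
    [+0.77956 +0.49883 -0.37875]
    [-0.49910 +0.86010 +0.10550]
    [+0.37839 +0.10679 +0.91946]
t = (0.2429, 0.3169, 1.4063) m
M0: Pc = R·M0+t = (+0.21932, +0.43107, +1.38349); u = 860.2·(+0.21932)/1.38349 + 334.5 = 470.8639, v = 525.3·(+0.43107)/1.38349 + 240.0 = 403.6753
M1: Pc = R·M1+t = (+0.35028, +0.34722, +1.44706); u = 860.2·(+0.35028)/1.44706 + 334.5 = 542.7262, v = 525.3·(+0.34722)/1.44706 + 240.0 = 366.0467
M2: Pc = R·M2+t = (+0.26648, +0.20273, +1.42911); u = 860.2·(+0.26648)/1.42911 + 334.5 = 494.8984, v = 525.3·(+0.20273)/1.42911 + 240.0 = 314.5165
M3: Pc = R·M3+t = (+0.13552, +0.28658, +1.36554); u = 860.2·(+0.13552)/1.36554 + 334.5 = 419.8654, v = 525.3·(+0.28658)/1.36554 + 240.0 = 350.2407

c0=(470.86, 403.68) c1=(542.73, 366.05) c2=(494.90, 314.52) c3=(419.87, 350.24)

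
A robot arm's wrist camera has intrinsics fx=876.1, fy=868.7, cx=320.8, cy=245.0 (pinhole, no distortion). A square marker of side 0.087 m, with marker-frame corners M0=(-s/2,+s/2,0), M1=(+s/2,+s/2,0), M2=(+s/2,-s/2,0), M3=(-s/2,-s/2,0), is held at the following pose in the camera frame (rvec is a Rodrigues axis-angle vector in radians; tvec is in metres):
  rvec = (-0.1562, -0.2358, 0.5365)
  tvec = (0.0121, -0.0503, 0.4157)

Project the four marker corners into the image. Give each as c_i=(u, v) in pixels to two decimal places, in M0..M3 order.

Intrinsics K: fx=876.1, fy=868.7, cx=320.8, cy=245.0
Marker side s = 0.087 m; corners in marker frame (Z=0):
  M0 = (-0.0435, +0.0435, 0)
  M1 = (+0.0435, +0.0435, 0)
  M2 = (+0.0435, -0.0435, 0)
  M3 = (-0.0435, -0.0435, 0)
rvec = (-0.1562, -0.2358, 0.5365), |rvec| = θ = 0.60649 rad = 34.749°
Rodrigues: sinθ=0.56999, 1−cosθ=0.17835; R = I + sinθ·[k]× + (1−cosθ)·[k]×²:
    [+0.83348 -0.48635 -0.26224]
    [+0.52207 +0.84861 +0.08546]
    [+0.18098 -0.20814 +0.96121]
t = (0.0121, -0.0503, 0.4157) m
M0: Pc = R·M0+t = (-0.04531, -0.03610, +0.39877); u = 876.1·(-0.04531)/0.39877 + 320.8 = 221.2485, v = 868.7·(-0.03610)/0.39877 + 245.0 = 166.3689
M1: Pc = R·M1+t = (+0.02720, +0.00932, +0.41452); u = 876.1·(+0.02720)/0.41452 + 320.8 = 378.2887, v = 868.7·(+0.00932)/0.41452 + 245.0 = 264.5413
M2: Pc = R·M2+t = (+0.06951, -0.06450, +0.43263); u = 876.1·(+0.06951)/0.43263 + 320.8 = 461.5684, v = 868.7·(-0.06450)/0.43263 + 245.0 = 115.4767
M3: Pc = R·M3+t = (-0.00300, -0.10992, +0.41688); u = 876.1·(-0.00300)/0.41688 + 320.8 = 314.4949, v = 868.7·(-0.10992)/0.41688 + 245.0 = 15.9386

c0=(221.25, 166.37) c1=(378.29, 264.54) c2=(461.57, 115.48) c3=(314.49, 15.94)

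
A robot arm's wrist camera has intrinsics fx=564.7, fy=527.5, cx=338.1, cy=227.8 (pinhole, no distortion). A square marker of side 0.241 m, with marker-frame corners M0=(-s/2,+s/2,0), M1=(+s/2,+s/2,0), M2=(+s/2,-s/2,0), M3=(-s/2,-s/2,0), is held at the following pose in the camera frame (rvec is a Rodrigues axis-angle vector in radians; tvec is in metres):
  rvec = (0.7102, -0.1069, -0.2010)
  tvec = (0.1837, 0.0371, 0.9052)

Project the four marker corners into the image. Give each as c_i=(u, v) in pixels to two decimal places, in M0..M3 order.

Intrinsics K: fx=564.7, fy=527.5, cx=338.1, cy=227.8
Marker side s = 0.241 m; corners in marker frame (Z=0):
  M0 = (-0.1205, +0.1205, 0)
  M1 = (+0.1205, +0.1205, 0)
  M2 = (+0.1205, -0.1205, 0)
  M3 = (-0.1205, -0.1205, 0)
rvec = (0.7102, -0.1069, -0.2010), |rvec| = θ = 0.74580 rad = 42.731°
Rodrigues: sinθ=0.67856, 1−cosθ=0.26545; R = I + sinθ·[k]× + (1−cosθ)·[k]×²:
    [+0.97526 +0.14665 -0.16539]
    [-0.21911 +0.74000 -0.63592]
    [+0.02913 +0.65642 +0.75383]
t = (0.1837, 0.0371, 0.9052) m
M0: Pc = R·M0+t = (+0.08385, +0.15267, +0.98079); u = 564.7·(+0.08385)/0.98079 + 338.1 = 386.3784, v = 527.5·(+0.15267)/0.98079 + 227.8 = 309.9126
M1: Pc = R·M1+t = (+0.31889, +0.09987, +0.98781); u = 564.7·(+0.31889)/0.98781 + 338.1 = 520.3995, v = 527.5·(+0.09987)/0.98781 + 227.8 = 281.1301
M2: Pc = R·M2+t = (+0.28355, -0.07847, +0.82961); u = 564.7·(+0.28355)/0.82961 + 338.1 = 531.1059, v = 527.5·(-0.07847)/0.82961 + 227.8 = 177.9037
M3: Pc = R·M3+t = (+0.04851, -0.02567, +0.82259); u = 564.7·(+0.04851)/0.82259 + 338.1 = 371.4015, v = 527.5·(-0.02567)/0.82259 + 227.8 = 211.3404

c0=(386.38, 309.91) c1=(520.40, 281.13) c2=(531.11, 177.90) c3=(371.40, 211.34)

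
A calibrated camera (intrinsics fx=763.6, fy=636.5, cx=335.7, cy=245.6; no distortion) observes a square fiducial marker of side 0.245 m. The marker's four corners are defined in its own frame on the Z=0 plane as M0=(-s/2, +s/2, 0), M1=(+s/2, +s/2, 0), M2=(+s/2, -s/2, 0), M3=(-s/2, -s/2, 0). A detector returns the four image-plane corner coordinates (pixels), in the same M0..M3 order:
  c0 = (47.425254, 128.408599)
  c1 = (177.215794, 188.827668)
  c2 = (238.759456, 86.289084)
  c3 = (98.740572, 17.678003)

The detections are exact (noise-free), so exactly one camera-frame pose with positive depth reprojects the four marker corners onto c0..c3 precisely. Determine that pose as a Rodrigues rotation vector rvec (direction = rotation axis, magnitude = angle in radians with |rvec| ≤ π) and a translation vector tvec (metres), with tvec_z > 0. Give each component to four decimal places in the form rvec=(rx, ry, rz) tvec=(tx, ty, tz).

rvec=(0.4789, -0.0040, 0.5314) tvec=(-0.3190, -0.2693, 1.2457)

Intrinsics K: fx=763.6, fy=636.5, cx=335.7, cy=245.6
Marker side s = 0.245 m; corners in marker frame (Z=0):
  M0 = (-0.1225, +0.1225, 0)
  M1 = (+0.1225, +0.1225, 0)
  M2 = (+0.1225, -0.1225, 0)
  M3 = (-0.1225, -0.1225, 0)
Detected image corners:
  c0 = (47.425254, 128.408599) px
  c1 = (177.215794, 188.827668) px
  c2 = (238.759456, 86.289084) px
  c3 = (98.740572, 17.678003) px
Planar DLT: solve 8×8 A·h = b for H (H[2,2]=1):
  H  [+563.90103 -181.16479 +140.15297]
  H  [+273.22308 +472.06446 +107.99591]
  H  [+0.10082 +0.35164 +1.00000]
B = K⁻¹H; ‖b₁‖=0.802740, ‖b₂‖=0.802740; λ = 2/(‖b₁‖+‖b₂‖) = 1.245733, sign → tz>0 ⇒ λ=+1.245733
r₁ = λ·B[:,0] = (+0.86473,+0.48628,+0.12559); r₂ = λ·B[:,1] = (-0.48813,+0.75488,+0.43805)
r₃ = r₁×r₂ = (+0.11820,-0.44010,+0.89014); SVD([r₁ r₂ r₃]) → R = UVᵀ:
  R  [+0.86473 -0.48813 +0.11820]
  R  [+0.48628 +0.75488 -0.44010]
  R  [+0.12559 +0.43805 +0.89014]
t = (-0.31901, -0.26931, +1.24573) m
tr R = 2.509747; θ = arccos((tr R − 1)/2) = 0.715335 rad = 40.986°
axis k = ((R−Rᵀ)₃₂, (R−Rᵀ)₁₃, (R−Rᵀ)₂₁) / (2 sinθ) = (+0.669450, -0.005634, +0.742836)
rvec = θ·k = (+0.478881, -0.004030, +0.531377)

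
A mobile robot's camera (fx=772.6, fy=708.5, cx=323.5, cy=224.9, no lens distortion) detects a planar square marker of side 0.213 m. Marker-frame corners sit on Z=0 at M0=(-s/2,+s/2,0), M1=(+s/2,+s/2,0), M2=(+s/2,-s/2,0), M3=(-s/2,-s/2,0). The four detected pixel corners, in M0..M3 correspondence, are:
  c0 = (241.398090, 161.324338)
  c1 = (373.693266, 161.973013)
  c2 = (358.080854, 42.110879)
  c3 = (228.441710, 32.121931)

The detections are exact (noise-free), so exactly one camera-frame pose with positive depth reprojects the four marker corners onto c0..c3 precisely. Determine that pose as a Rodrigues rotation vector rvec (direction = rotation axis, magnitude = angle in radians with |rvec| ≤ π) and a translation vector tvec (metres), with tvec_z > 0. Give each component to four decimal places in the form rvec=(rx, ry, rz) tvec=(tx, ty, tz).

rvec=(-0.1766, -0.4234, -0.0714) tvec=(-0.0310, -0.2065, 1.1585)

Intrinsics K: fx=772.6, fy=708.5, cx=323.5, cy=224.9
Marker side s = 0.213 m; corners in marker frame (Z=0):
  M0 = (-0.1065, +0.1065, 0)
  M1 = (+0.1065, +0.1065, 0)
  M2 = (+0.1065, -0.1065, 0)
  M3 = (-0.1065, -0.1065, 0)
Detected image corners:
  c0 = (241.398090, 161.324338) px
  c1 = (373.693266, 161.973013) px
  c2 = (358.080854, 42.110879) px
  c3 = (228.441710, 32.121931) px
Planar DLT: solve 8×8 A·h = b for H (H[2,2]=1):
  H  [+722.28241 +26.97341 +302.79708]
  H  [+60.84940 +570.48150 +98.59368]
  H  [+0.35786 -0.13424 +1.00000]
B = K⁻¹H; ‖b₁‖=0.863195, ‖b₂‖=0.863195; λ = 2/(‖b₁‖+‖b₂‖) = 1.158487, sign → tz>0 ⇒ λ=+1.158487
r₁ = λ·B[:,0] = (+0.90945,-0.03210,+0.41458); r₂ = λ·B[:,1] = (+0.10556,+0.98218,-0.15552)
r₃ = r₁×r₂ = (-0.40219,+0.18520,+0.89663); SVD([r₁ r₂ r₃]) → R = UVᵀ:
  R  [+0.90945 +0.10556 -0.40219]
  R  [-0.03210 +0.98218 +0.18520]
  R  [+0.41458 -0.15552 +0.89663]
t = (-0.03104, -0.20653, +1.15849) m
tr R = 2.788252; θ = arccos((tr R − 1)/2) = 0.464321 rad = 26.604°
axis k = ((R−Rᵀ)₃₂, (R−Rᵀ)₁₃, (R−Rᵀ)₂₁) / (2 sinθ) = (-0.380424, -0.911949, -0.153709)
rvec = θ·k = (-0.176639, -0.423437, -0.071370)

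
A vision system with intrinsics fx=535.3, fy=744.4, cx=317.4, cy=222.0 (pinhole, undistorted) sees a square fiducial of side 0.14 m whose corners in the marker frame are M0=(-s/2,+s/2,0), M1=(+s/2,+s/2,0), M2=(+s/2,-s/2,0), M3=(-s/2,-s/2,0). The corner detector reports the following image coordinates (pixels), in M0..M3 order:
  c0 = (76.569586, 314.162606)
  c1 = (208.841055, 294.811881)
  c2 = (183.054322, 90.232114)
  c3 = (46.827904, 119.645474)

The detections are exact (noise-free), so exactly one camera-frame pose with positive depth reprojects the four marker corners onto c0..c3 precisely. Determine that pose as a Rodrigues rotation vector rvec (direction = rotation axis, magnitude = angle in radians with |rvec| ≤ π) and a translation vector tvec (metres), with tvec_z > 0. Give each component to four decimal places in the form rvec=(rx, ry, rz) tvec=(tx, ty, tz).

rvec=(0.1547, 0.1594, -0.1295) tvec=(-0.1822, -0.0104, 0.5137)

Intrinsics K: fx=535.3, fy=744.4, cx=317.4, cy=222.0
Marker side s = 0.14 m; corners in marker frame (Z=0):
  M0 = (-0.0700, +0.0700, 0)
  M1 = (+0.0700, +0.0700, 0)
  M2 = (+0.0700, -0.0700, 0)
  M3 = (-0.0700, -0.0700, 0)
Detected image corners:
  c0 = (76.569586, 314.162606) px
  c1 = (208.841055, 294.811881) px
  c2 = (183.054322, 90.232114) px
  c3 = (46.827904, 119.645474) px
Planar DLT: solve 8×8 A·h = b for H (H[2,2]=1):
  H  [+916.61924 +234.43791 +127.56036]
  H  [-240.24350 +1481.41449 +206.93231]
  H  [-0.32624 +0.27790 +1.00000]
B = K⁻¹H; ‖b₁‖=1.946606, ‖b₂‖=1.946606; λ = 2/(‖b₁‖+‖b₂‖) = 0.513715, sign → tz>0 ⇒ λ=+0.513715
r₁ = λ·B[:,0] = (+0.97903,-0.11581,-0.16759); r₂ = λ·B[:,1] = (+0.14034,+0.97976,+0.14276)
r₃ = r₁×r₂ = (+0.14767,-0.16329,+0.97547); SVD([r₁ r₂ r₃]) → R = UVᵀ:
  R  [+0.97903 +0.14034 +0.14767]
  R  [-0.11581 +0.97976 -0.16329]
  R  [-0.16759 +0.14276 +0.97547]
t = (-0.18218, -0.01040, +0.51371) m
tr R = 2.934253; θ = arccos((tr R − 1)/2) = 0.257120 rad = 14.732°
axis k = ((R−Rᵀ)₃₂, (R−Rᵀ)₁₃, (R−Rᵀ)₂₁) / (2 sinθ) = (+0.601751, +0.619870, -0.503644)
rvec = θ·k = (+0.154722, +0.159381, -0.129497)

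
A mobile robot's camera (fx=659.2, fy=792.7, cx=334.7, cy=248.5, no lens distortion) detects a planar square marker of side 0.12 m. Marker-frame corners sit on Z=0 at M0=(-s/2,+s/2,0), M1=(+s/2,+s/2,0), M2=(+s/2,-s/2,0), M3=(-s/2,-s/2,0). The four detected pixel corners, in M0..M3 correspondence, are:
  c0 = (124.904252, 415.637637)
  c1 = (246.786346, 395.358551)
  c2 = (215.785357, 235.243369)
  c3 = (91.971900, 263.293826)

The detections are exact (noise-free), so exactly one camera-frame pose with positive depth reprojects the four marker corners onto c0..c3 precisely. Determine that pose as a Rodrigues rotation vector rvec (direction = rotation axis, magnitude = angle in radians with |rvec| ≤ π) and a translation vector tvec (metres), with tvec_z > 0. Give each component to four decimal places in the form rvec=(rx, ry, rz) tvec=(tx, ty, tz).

rvec=(0.1563, 0.2099, -0.1893) tvec=(-0.1468, 0.0590, 0.5829)

Intrinsics K: fx=659.2, fy=792.7, cx=334.7, cy=248.5
Marker side s = 0.12 m; corners in marker frame (Z=0):
  M0 = (-0.0600, +0.0600, 0)
  M1 = (+0.0600, +0.0600, 0)
  M2 = (+0.0600, -0.0600, 0)
  M3 = (-0.0600, -0.0600, 0)
Detected image corners:
  c0 = (124.904252, 415.637637) px
  c1 = (246.786346, 395.358551) px
  c2 = (215.785357, 235.243369) px
  c3 = (91.971900, 263.293826) px
Planar DLT: solve 8×8 A·h = b for H (H[2,2]=1):
  H  [+959.24145 +305.57843 +168.68537]
  H  [-325.00803 +1376.35528 +328.73439]
  H  [-0.37901 +0.22964 +1.00000]
B = K⁻¹H; ‖b₁‖=1.715521, ‖b₂‖=1.715521; λ = 2/(‖b₁‖+‖b₂‖) = 0.582913, sign → tz>0 ⇒ λ=+0.582913
r₁ = λ·B[:,0] = (+0.96041,-0.16974,-0.22093); r₂ = λ·B[:,1] = (+0.20225,+0.97014,+0.13386)
r₃ = r₁×r₂ = (+0.19161,-0.17324,+0.96606); SVD([r₁ r₂ r₃]) → R = UVᵀ:
  R  [+0.96041 +0.20225 +0.19161]
  R  [-0.16974 +0.97014 -0.17324]
  R  [-0.22093 +0.13386 +0.96606]
t = (-0.14680, +0.05900, +0.58291) m
tr R = 2.896609; θ = arccos((tr R − 1)/2) = 0.322947 rad = 18.503°
axis k = ((R−Rᵀ)₃₂, (R−Rᵀ)₁₃, (R−Rᵀ)₂₁) / (2 sinθ) = (+0.483831, +0.649953, -0.586061)
rvec = θ·k = (+0.156252, +0.209900, -0.189267)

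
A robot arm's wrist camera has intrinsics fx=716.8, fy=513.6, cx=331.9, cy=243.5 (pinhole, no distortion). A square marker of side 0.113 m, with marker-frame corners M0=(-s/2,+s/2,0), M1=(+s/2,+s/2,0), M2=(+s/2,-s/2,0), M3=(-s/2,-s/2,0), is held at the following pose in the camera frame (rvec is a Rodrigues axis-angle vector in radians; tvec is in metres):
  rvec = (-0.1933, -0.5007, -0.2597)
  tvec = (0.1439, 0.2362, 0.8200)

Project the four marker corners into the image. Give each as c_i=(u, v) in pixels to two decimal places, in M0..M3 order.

Intrinsics K: fx=716.8, fy=513.6, cx=331.9, cy=243.5
Marker side s = 0.113 m; corners in marker frame (Z=0):
  M0 = (-0.0565, +0.0565, 0)
  M1 = (+0.0565, +0.0565, 0)
  M2 = (+0.0565, -0.0565, 0)
  M3 = (-0.0565, -0.0565, 0)
rvec = (-0.1933, -0.5007, -0.2597), |rvec| = θ = 0.59625 rad = 34.162°
Rodrigues: sinθ=0.56154, 1−cosθ=0.17255; R = I + sinθ·[k]× + (1−cosθ)·[k]×²:
    [+0.84558 +0.29156 -0.44719]
    [-0.19761 +0.94913 +0.24516]
    [+0.49592 -0.11894 +0.86018]
t = (0.1439, 0.2362, 0.8200) m
M0: Pc = R·M0+t = (+0.11260, +0.30099, +0.78526); u = 716.8·(+0.11260)/0.78526 + 331.9 = 434.6811, v = 513.6·(+0.30099)/0.78526 + 243.5 = 440.3631
M1: Pc = R·M1+t = (+0.20815, +0.27866, +0.84130); u = 716.8·(+0.20815)/0.84130 + 331.9 = 509.2458, v = 513.6·(+0.27866)/0.84130 + 243.5 = 413.6181
M2: Pc = R·M2+t = (+0.17520, +0.17141, +0.85474); u = 716.8·(+0.17520)/0.85474 + 331.9 = 478.8279, v = 513.6·(+0.17141)/0.85474 + 243.5 = 346.4973
M3: Pc = R·M3+t = (+0.07965, +0.19374, +0.79870); u = 716.8·(+0.07965)/0.79870 + 331.9 = 403.3837, v = 513.6·(+0.19374)/0.79870 + 243.5 = 368.0828

c0=(434.68, 440.36) c1=(509.25, 413.62) c2=(478.83, 346.50) c3=(403.38, 368.08)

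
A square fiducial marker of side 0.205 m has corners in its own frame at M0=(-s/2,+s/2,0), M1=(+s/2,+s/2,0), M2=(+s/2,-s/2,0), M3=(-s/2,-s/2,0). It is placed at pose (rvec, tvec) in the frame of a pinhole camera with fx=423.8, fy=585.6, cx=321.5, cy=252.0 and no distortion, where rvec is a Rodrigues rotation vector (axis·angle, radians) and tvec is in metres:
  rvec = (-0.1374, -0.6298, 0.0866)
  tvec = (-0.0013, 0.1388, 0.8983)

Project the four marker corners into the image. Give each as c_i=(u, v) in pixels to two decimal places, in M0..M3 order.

c0=(276.29, 413.84) c1=(356.24, 408.99) c2=(358.58, 282.16) c3=(281.91, 269.17)

Intrinsics K: fx=423.8, fy=585.6, cx=321.5, cy=252.0
Marker side s = 0.205 m; corners in marker frame (Z=0):
  M0 = (-0.1025, +0.1025, 0)
  M1 = (+0.1025, +0.1025, 0)
  M2 = (+0.1025, -0.1025, 0)
  M3 = (-0.1025, -0.1025, 0)
rvec = (-0.1374, -0.6298, 0.0866), |rvec| = θ = 0.65040 rad = 37.265°
Rodrigues: sinθ=0.60551, 1−cosθ=0.20416; R = I + sinθ·[k]× + (1−cosθ)·[k]×²:
    [+0.80495 -0.03886 -0.59207]
    [+0.12239 +0.98727 +0.10159]
    [+0.58058 -0.15424 +0.79946]
t = (-0.0013, 0.1388, 0.8983) m
M0: Pc = R·M0+t = (-0.08779, +0.22745, +0.82298); u = 423.8·(-0.08779)/0.82298 + 321.5 = 276.2917, v = 585.6·(+0.22745)/0.82298 + 252.0 = 413.8447
M1: Pc = R·M1+t = (+0.07722, +0.25254, +0.94200); u = 423.8·(+0.07722)/0.94200 + 321.5 = 356.2427, v = 585.6·(+0.25254)/0.94200 + 252.0 = 408.9927
M2: Pc = R·M2+t = (+0.08519, +0.05015, +0.97362); u = 423.8·(+0.08519)/0.97362 + 321.5 = 358.5819, v = 585.6·(+0.05015)/0.97362 + 252.0 = 282.1632
M3: Pc = R·M3+t = (-0.07982, +0.02506, +0.85460); u = 423.8·(-0.07982)/0.85460 + 321.5 = 281.9147, v = 585.6·(+0.02506)/0.85460 + 252.0 = 269.1722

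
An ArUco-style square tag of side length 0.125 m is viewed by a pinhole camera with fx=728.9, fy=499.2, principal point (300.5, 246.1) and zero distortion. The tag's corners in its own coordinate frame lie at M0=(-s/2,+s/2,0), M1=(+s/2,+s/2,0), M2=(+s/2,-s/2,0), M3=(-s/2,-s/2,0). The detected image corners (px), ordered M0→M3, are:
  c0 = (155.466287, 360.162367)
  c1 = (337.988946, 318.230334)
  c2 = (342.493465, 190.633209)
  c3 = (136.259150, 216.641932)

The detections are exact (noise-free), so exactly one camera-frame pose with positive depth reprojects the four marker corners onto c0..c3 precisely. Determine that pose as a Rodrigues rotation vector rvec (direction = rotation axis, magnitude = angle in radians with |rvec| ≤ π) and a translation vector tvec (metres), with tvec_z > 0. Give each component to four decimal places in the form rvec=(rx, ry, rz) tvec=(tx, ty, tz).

Intrinsics K: fx=728.9, fy=499.2, cx=300.5, cy=246.1
Marker side s = 0.125 m; corners in marker frame (Z=0):
  M0 = (-0.0625, +0.0625, 0)
  M1 = (+0.0625, +0.0625, 0)
  M2 = (+0.0625, -0.0625, 0)
  M3 = (-0.0625, -0.0625, 0)
Detected image corners:
  c0 = (155.466287, 360.162367) px
  c1 = (337.988946, 318.230334) px
  c2 = (342.493465, 190.633209) px
  c3 = (136.259150, 216.641932) px
Planar DLT: solve 8×8 A·h = b for H (H[2,2]=1):
  H  [+1834.64240 +278.26591 +250.39206]
  H  [+42.94166 +1332.63270 +274.11773]
  H  [+1.17315 +0.93153 +1.00000]
B = K⁻¹H; ‖b₁‖=2.398581, ‖b₂‖=2.398581; λ = 2/(‖b₁‖+‖b₂‖) = 0.416913, sign → tz>0 ⇒ λ=+0.416913
r₁ = λ·B[:,0] = (+0.84773,-0.20526,+0.48910); r₂ = λ·B[:,1] = (-0.00095,+0.92150,+0.38837)
r₃ = r₁×r₂ = (-0.53043,-0.32969,+0.78099); SVD([r₁ r₂ r₃]) → R = UVᵀ:
  R  [+0.84773 -0.00095 -0.53043]
  R  [-0.20526 +0.92150 -0.32969]
  R  [+0.48910 +0.38837 +0.78099]
t = (-0.02866, +0.02340, +0.41691) m
tr R = 2.550229; θ = arccos((tr R − 1)/2) = 0.683900 rad = 39.185°
axis k = ((R−Rᵀ)₃₂, (R−Rᵀ)₁₃, (R−Rᵀ)₂₁) / (2 sinθ) = (+0.568247, -0.806817, -0.161684)
rvec = θ·k = (+0.388624, -0.551782, -0.110575)

rvec=(0.3886, -0.5518, -0.1106) tvec=(-0.0287, 0.0234, 0.4169)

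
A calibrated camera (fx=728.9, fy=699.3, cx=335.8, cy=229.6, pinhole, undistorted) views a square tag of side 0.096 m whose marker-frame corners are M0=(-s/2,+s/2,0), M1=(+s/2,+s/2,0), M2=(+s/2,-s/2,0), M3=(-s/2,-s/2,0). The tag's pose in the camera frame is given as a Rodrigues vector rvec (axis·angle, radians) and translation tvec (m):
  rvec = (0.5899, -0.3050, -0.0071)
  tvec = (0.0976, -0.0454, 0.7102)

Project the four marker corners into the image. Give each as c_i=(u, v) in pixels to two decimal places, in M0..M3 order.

Intrinsics K: fx=728.9, fy=699.3, cx=335.8, cy=229.6
Marker side s = 0.096 m; corners in marker frame (Z=0):
  M0 = (-0.0480, +0.0480, 0)
  M1 = (+0.0480, +0.0480, 0)
  M2 = (+0.0480, -0.0480, 0)
  M3 = (-0.0480, -0.0480, 0)
rvec = (0.5899, -0.3050, -0.0071), |rvec| = θ = 0.66412 rad = 38.051°
Rodrigues: sinθ=0.61637, 1−cosθ=0.21254; R = I + sinθ·[k]× + (1−cosθ)·[k]×²:
    [+0.95515 -0.08011 -0.28509]
    [-0.09329 +0.83229 -0.54644]
    [+0.28105 +0.54853 +0.78748]
t = (0.0976, -0.0454, 0.7102) m
M0: Pc = R·M0+t = (+0.04791, -0.00097, +0.72304); u = 728.9·(+0.04791)/0.72304 + 335.8 = 384.0959, v = 699.3·(-0.00097)/0.72304 + 229.6 = 228.6596
M1: Pc = R·M1+t = (+0.13960, -0.00993, +0.75002); u = 728.9·(+0.13960)/0.75002 + 335.8 = 471.4707, v = 699.3·(-0.00993)/0.75002 + 229.6 = 220.3432
M2: Pc = R·M2+t = (+0.14729, -0.08983, +0.69736); u = 728.9·(+0.14729)/0.69736 + 335.8 = 489.7539, v = 699.3·(-0.08983)/0.69736 + 229.6 = 139.5225
M3: Pc = R·M3+t = (+0.05560, -0.08087, +0.67038); u = 728.9·(+0.05560)/0.67038 + 335.8 = 396.2516, v = 699.3·(-0.08087)/0.67038 + 229.6 = 145.2395

c0=(384.10, 228.66) c1=(471.47, 220.34) c2=(489.75, 139.52) c3=(396.25, 145.24)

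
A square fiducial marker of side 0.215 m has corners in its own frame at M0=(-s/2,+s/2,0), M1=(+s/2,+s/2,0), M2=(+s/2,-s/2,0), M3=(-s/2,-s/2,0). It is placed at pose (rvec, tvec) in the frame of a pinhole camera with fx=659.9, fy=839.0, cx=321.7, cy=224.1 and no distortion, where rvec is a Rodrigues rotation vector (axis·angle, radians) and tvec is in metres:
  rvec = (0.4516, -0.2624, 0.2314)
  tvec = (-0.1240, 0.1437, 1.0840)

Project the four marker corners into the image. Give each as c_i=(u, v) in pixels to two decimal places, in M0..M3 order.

Intrinsics K: fx=659.9, fy=839.0, cx=321.7, cy=224.1
Marker side s = 0.215 m; corners in marker frame (Z=0):
  M0 = (-0.1075, +0.1075, 0)
  M1 = (+0.1075, +0.1075, 0)
  M2 = (+0.1075, -0.1075, 0)
  M3 = (-0.1075, -0.1075, 0)
rvec = (0.4516, -0.2624, 0.2314), |rvec| = θ = 0.57126 rad = 32.731°
Rodrigues: sinθ=0.54070, 1−cosθ=0.15878; R = I + sinθ·[k]× + (1−cosθ)·[k]×²:
    [+0.94045 -0.27667 -0.19751]
    [+0.16136 +0.87472 -0.45698]
    [+0.29920 +0.39789 +0.86727]
t = (-0.1240, 0.1437, 1.0840) m
M0: Pc = R·M0+t = (-0.25484, +0.22039, +1.09461); u = 659.9·(-0.25484)/1.09461 + 321.7 = 168.0660, v = 839.0·(+0.22039)/1.09461 + 224.1 = 393.0222
M1: Pc = R·M1+t = (-0.05264, +0.25508, +1.15894); u = 659.9·(-0.05264)/1.15894 + 321.7 = 291.7242, v = 839.0·(+0.25508)/1.15894 + 224.1 = 408.7614
M2: Pc = R·M2+t = (+0.00684, +0.06701, +1.07339); u = 659.9·(+0.00684)/1.07339 + 321.7 = 325.9054, v = 839.0·(+0.06701)/1.07339 + 224.1 = 276.4806
M3: Pc = R·M3+t = (-0.19536, +0.03232, +1.00906); u = 659.9·(-0.19536)/1.00906 + 321.7 = 193.9426, v = 839.0·(+0.03232)/1.00906 + 224.1 = 250.9740

c0=(168.07, 393.02) c1=(291.72, 408.76) c2=(325.91, 276.48) c3=(193.94, 250.97)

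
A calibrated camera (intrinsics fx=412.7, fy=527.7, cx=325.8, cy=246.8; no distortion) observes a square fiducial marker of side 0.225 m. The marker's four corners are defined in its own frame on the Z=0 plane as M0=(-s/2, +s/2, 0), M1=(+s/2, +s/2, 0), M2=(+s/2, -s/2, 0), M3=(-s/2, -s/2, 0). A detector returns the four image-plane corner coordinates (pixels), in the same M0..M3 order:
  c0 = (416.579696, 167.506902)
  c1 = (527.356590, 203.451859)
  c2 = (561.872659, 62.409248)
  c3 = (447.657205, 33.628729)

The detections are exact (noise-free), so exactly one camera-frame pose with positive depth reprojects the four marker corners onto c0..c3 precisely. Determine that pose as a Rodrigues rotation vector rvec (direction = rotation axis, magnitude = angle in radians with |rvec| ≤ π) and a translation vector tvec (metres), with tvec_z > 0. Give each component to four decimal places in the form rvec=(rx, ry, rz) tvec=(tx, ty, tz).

rvec=(0.0240, 0.2154, 0.2840) tvec=(0.3279, -0.2072, 0.8411)

Intrinsics K: fx=412.7, fy=527.7, cx=325.8, cy=246.8
Marker side s = 0.225 m; corners in marker frame (Z=0):
  M0 = (-0.1125, +0.1125, 0)
  M1 = (+0.1125, +0.1125, 0)
  M2 = (+0.1125, -0.1125, 0)
  M3 = (-0.1125, -0.1125, 0)
Detected image corners:
  c0 = (416.579696, 167.506902) px
  c1 = (527.356590, 203.451859) px
  c2 = (561.872659, 62.409248) px
  c3 = (447.657205, 33.628729) px
Planar DLT: solve 8×8 A·h = b for H (H[2,2]=1):
  H  [+379.45029 -114.33106 +486.68754]
  H  [+115.14741 +617.95678 +116.79440]
  H  [-0.24670 +0.06393 +1.00000]
B = K⁻¹H; ‖b₁‖=1.188925, ‖b₂‖=1.188925; λ = 2/(‖b₁‖+‖b₂‖) = 0.841096, sign → tz>0 ⇒ λ=+0.841096
r₁ = λ·B[:,0] = (+0.93714,+0.28058,-0.20749); r₂ = λ·B[:,1] = (-0.27546,+0.95981,+0.05377)
r₃ = r₁×r₂ = (+0.21424,+0.00677,+0.97676); SVD([r₁ r₂ r₃]) → R = UVᵀ:
  R  [+0.93714 -0.27546 +0.21424]
  R  [+0.28058 +0.95981 +0.00677]
  R  [-0.20749 +0.05377 +0.97676]
t = (+0.32789, -0.20721, +0.84110) m
tr R = 2.873701; θ = arccos((tr R − 1)/2) = 0.357283 rad = 20.471°
axis k = ((R−Rᵀ)₃₂, (R−Rᵀ)₁₃, (R−Rᵀ)₂₁) / (2 sinθ) = (+0.067199, +0.602945, +0.794947)
rvec = θ·k = (+0.024009, +0.215422, +0.284021)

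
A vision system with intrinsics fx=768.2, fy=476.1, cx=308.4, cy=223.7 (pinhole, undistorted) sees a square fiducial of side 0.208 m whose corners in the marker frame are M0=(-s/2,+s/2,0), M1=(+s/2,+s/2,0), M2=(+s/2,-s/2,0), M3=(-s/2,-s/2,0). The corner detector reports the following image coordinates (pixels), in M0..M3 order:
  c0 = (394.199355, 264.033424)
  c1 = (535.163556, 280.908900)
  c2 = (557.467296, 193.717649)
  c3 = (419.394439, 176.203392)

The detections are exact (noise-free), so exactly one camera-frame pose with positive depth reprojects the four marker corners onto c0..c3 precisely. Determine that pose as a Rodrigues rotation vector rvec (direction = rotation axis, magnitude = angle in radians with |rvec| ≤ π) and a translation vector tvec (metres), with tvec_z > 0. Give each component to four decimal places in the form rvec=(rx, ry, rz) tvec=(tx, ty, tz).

rvec=(-0.0946, -0.0682, 0.1913) tvec=(0.2431, 0.0108, 1.1072)

Intrinsics K: fx=768.2, fy=476.1, cx=308.4, cy=223.7
Marker side s = 0.208 m; corners in marker frame (Z=0):
  M0 = (-0.1040, +0.1040, 0)
  M1 = (+0.1040, +0.1040, 0)
  M2 = (+0.1040, -0.1040, 0)
  M3 = (-0.1040, -0.1040, 0)
Detected image corners:
  c0 = (394.199355, 264.033424) px
  c1 = (535.163556, 280.908900) px
  c2 = (557.467296, 193.717649) px
  c3 = (419.394439, 176.203392) px
Planar DLT: solve 8×8 A·h = b for H (H[2,2]=1):
  H  [+695.90696 -157.33109 +477.05188]
  H  [+94.78141 +399.98767 +228.35073]
  H  [+0.05290 -0.09063 +1.00000]
B = K⁻¹H; ‖b₁‖=0.903198, ‖b₂‖=0.903198; λ = 2/(‖b₁‖+‖b₂‖) = 1.107177, sign → tz>0 ⇒ λ=+1.107177
r₁ = λ·B[:,0] = (+0.97947,+0.19290,+0.05857); r₂ = λ·B[:,1] = (-0.18647,+0.97732,-0.10034)
r₃ = r₁×r₂ = (-0.07660,+0.08736,+0.99323); SVD([r₁ r₂ r₃]) → R = UVᵀ:
  R  [+0.97947 -0.18647 -0.07660]
  R  [+0.19290 +0.97732 +0.08736]
  R  [+0.05857 -0.10034 +0.99323]
t = (+0.24307, +0.01082, +1.10718) m
tr R = 2.950020; θ = arccos((tr R − 1)/2) = 0.224030 rad = 12.836°
axis k = ((R−Rᵀ)₃₂, (R−Rᵀ)₁₃, (R−Rᵀ)₂₁) / (2 sinθ) = (-0.422444, -0.304213, +0.853812)
rvec = θ·k = (-0.094640, -0.068153, +0.191280)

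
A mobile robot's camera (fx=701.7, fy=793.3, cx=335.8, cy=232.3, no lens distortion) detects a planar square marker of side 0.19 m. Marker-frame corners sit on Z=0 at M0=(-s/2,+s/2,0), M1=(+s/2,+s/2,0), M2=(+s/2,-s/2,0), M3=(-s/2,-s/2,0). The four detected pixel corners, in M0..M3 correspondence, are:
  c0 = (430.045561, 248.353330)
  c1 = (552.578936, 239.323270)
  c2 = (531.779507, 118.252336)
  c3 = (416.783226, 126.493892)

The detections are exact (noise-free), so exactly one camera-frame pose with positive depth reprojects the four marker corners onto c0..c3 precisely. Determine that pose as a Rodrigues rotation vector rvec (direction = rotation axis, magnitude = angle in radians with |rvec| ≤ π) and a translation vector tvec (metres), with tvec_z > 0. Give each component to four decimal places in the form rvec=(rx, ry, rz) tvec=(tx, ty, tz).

rvec=(-0.3849, 0.0011, -0.0662) tvec=(0.2340, -0.0721, 1.1186)

Intrinsics K: fx=701.7, fy=793.3, cx=335.8, cy=232.3
Marker side s = 0.19 m; corners in marker frame (Z=0):
  M0 = (-0.0950, +0.0950, 0)
  M1 = (+0.0950, +0.0950, 0)
  M2 = (+0.0950, -0.0950, 0)
  M3 = (-0.0950, -0.0950, 0)
Detected image corners:
  c0 = (430.045561, 248.353330) px
  c1 = (552.578936, 239.323270) px
  c2 = (531.779507, 118.252336) px
  c3 = (416.783226, 126.493892) px
Planar DLT: solve 8×8 A·h = b for H (H[2,2]=1):
  H  [+629.42541 -72.31849 +482.58359]
  H  [-43.49695 +577.85804 +181.16583]
  H  [+0.01031 -0.33549 +1.00000]
B = K⁻¹H; ‖b₁‖=0.893998, ‖b₂‖=0.893998; λ = 2/(‖b₁‖+‖b₂‖) = 1.118570, sign → tz>0 ⇒ λ=+1.118570
r₁ = λ·B[:,0] = (+0.99784,-0.06471,+0.01154); r₂ = λ·B[:,1] = (+0.06430,+0.92468,-0.37527)
r₃ = r₁×r₂ = (+0.01362,+0.37520,+0.92684); SVD([r₁ r₂ r₃]) → R = UVᵀ:
  R  [+0.99784 +0.06430 +0.01362]
  R  [-0.06471 +0.92468 +0.37520]
  R  [+0.01154 -0.37527 +0.92684]
t = (+0.23399, -0.07210, +1.11857) m
tr R = 2.849363; θ = arccos((tr R − 1)/2) = 0.390598 rad = 22.380°
axis k = ((R−Rᵀ)₃₂, (R−Rᵀ)₁₃, (R−Rᵀ)₂₁) / (2 sinθ) = (-0.985539, +0.002730, -0.169425)
rvec = θ·k = (-0.384950, +0.001066, -0.066177)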